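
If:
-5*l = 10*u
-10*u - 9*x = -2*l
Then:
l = 9*x/7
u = -9*x/14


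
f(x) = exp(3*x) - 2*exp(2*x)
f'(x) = 3*exp(3*x) - 4*exp(2*x)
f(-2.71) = -0.01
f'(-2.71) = -0.02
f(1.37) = 29.97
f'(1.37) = 120.89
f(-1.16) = -0.17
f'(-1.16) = -0.30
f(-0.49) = -0.52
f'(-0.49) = -0.81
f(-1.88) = -0.04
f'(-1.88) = -0.08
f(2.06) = 359.87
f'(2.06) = 1202.74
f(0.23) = -1.17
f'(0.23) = -0.36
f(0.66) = -0.24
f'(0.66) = 6.75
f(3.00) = 7296.23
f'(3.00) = 22695.54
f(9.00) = 531916920663.52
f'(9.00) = 1595882081928.85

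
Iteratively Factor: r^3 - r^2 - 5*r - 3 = (r + 1)*(r^2 - 2*r - 3) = (r + 1)^2*(r - 3)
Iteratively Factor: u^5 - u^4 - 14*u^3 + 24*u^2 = (u + 4)*(u^4 - 5*u^3 + 6*u^2) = u*(u + 4)*(u^3 - 5*u^2 + 6*u) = u^2*(u + 4)*(u^2 - 5*u + 6) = u^2*(u - 2)*(u + 4)*(u - 3)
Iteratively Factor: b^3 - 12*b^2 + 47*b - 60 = (b - 4)*(b^2 - 8*b + 15) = (b - 5)*(b - 4)*(b - 3)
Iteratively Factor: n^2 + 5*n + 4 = (n + 4)*(n + 1)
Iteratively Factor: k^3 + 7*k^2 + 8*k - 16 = (k + 4)*(k^2 + 3*k - 4) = (k - 1)*(k + 4)*(k + 4)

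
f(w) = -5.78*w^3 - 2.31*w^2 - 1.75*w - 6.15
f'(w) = -17.34*w^2 - 4.62*w - 1.75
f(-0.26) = -5.75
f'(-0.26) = -1.72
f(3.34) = -253.13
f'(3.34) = -210.62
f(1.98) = -63.54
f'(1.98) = -78.88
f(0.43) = -7.79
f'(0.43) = -6.94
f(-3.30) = 182.18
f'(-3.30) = -175.34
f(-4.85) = 607.41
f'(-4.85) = -387.22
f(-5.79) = 1048.47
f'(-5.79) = -556.31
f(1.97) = -62.75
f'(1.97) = -78.15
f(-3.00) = 134.37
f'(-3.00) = -143.95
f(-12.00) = 9670.05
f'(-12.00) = -2443.27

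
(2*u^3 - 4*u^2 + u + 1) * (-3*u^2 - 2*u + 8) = -6*u^5 + 8*u^4 + 21*u^3 - 37*u^2 + 6*u + 8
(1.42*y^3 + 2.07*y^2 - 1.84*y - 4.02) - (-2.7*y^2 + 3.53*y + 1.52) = 1.42*y^3 + 4.77*y^2 - 5.37*y - 5.54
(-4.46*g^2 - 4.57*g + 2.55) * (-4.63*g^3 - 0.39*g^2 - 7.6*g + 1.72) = 20.6498*g^5 + 22.8985*g^4 + 23.8718*g^3 + 26.0663*g^2 - 27.2404*g + 4.386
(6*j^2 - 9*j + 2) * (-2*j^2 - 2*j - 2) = -12*j^4 + 6*j^3 + 2*j^2 + 14*j - 4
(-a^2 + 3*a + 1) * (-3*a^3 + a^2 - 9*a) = 3*a^5 - 10*a^4 + 9*a^3 - 26*a^2 - 9*a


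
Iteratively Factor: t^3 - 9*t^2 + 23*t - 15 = (t - 3)*(t^2 - 6*t + 5) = (t - 5)*(t - 3)*(t - 1)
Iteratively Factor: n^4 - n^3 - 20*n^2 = (n + 4)*(n^3 - 5*n^2) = (n - 5)*(n + 4)*(n^2) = n*(n - 5)*(n + 4)*(n)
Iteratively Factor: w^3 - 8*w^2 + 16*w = (w - 4)*(w^2 - 4*w) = w*(w - 4)*(w - 4)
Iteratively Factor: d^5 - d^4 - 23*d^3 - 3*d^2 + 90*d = (d - 5)*(d^4 + 4*d^3 - 3*d^2 - 18*d) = d*(d - 5)*(d^3 + 4*d^2 - 3*d - 18) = d*(d - 5)*(d + 3)*(d^2 + d - 6) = d*(d - 5)*(d - 2)*(d + 3)*(d + 3)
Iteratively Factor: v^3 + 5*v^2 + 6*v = (v)*(v^2 + 5*v + 6) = v*(v + 3)*(v + 2)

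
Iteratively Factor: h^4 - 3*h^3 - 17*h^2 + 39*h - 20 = (h + 4)*(h^3 - 7*h^2 + 11*h - 5) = (h - 1)*(h + 4)*(h^2 - 6*h + 5) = (h - 5)*(h - 1)*(h + 4)*(h - 1)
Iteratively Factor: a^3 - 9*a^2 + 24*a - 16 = (a - 1)*(a^2 - 8*a + 16) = (a - 4)*(a - 1)*(a - 4)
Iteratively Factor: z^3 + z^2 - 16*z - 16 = (z + 1)*(z^2 - 16) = (z - 4)*(z + 1)*(z + 4)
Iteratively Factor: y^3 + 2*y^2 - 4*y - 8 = (y - 2)*(y^2 + 4*y + 4) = (y - 2)*(y + 2)*(y + 2)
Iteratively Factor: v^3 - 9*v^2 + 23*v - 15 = (v - 3)*(v^2 - 6*v + 5) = (v - 5)*(v - 3)*(v - 1)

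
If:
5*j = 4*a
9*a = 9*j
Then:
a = 0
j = 0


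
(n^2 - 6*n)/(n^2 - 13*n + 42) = n/(n - 7)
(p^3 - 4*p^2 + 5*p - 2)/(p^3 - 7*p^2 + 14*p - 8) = (p - 1)/(p - 4)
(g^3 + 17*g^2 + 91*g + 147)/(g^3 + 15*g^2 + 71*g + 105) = (g + 7)/(g + 5)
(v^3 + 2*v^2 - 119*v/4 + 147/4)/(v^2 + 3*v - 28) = (v^2 - 5*v + 21/4)/(v - 4)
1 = 1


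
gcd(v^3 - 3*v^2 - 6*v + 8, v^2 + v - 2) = v^2 + v - 2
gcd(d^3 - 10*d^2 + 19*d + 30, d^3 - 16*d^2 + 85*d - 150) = d^2 - 11*d + 30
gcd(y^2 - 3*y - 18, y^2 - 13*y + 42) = y - 6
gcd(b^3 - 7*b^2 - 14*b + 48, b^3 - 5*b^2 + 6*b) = b - 2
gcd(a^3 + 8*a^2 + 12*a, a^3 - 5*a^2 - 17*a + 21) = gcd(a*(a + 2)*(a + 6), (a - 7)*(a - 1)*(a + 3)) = 1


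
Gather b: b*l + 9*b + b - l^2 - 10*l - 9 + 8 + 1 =b*(l + 10) - l^2 - 10*l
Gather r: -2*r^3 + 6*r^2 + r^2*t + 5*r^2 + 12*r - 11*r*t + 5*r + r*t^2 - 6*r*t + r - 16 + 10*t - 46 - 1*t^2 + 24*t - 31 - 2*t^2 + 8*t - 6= -2*r^3 + r^2*(t + 11) + r*(t^2 - 17*t + 18) - 3*t^2 + 42*t - 99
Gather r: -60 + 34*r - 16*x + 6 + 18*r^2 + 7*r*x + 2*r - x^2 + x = 18*r^2 + r*(7*x + 36) - x^2 - 15*x - 54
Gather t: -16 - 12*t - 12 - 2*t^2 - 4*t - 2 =-2*t^2 - 16*t - 30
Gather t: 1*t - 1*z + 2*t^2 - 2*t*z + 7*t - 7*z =2*t^2 + t*(8 - 2*z) - 8*z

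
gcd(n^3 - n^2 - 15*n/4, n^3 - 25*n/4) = n^2 - 5*n/2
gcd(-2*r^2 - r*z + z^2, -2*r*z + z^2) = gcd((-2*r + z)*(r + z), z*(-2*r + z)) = -2*r + z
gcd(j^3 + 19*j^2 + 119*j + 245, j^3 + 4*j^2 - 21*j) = j + 7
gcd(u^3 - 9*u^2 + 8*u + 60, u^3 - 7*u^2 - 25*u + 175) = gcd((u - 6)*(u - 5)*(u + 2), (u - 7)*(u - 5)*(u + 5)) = u - 5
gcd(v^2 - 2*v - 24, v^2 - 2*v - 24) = v^2 - 2*v - 24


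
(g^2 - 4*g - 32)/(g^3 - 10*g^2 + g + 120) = (g + 4)/(g^2 - 2*g - 15)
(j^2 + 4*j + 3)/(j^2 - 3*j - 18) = (j + 1)/(j - 6)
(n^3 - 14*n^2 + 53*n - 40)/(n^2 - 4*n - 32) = (n^2 - 6*n + 5)/(n + 4)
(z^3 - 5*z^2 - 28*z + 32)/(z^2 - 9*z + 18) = (z^3 - 5*z^2 - 28*z + 32)/(z^2 - 9*z + 18)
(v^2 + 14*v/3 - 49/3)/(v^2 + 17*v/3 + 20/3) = (3*v^2 + 14*v - 49)/(3*v^2 + 17*v + 20)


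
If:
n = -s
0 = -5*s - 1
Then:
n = 1/5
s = -1/5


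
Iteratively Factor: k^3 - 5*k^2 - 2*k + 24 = (k - 4)*(k^2 - k - 6) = (k - 4)*(k + 2)*(k - 3)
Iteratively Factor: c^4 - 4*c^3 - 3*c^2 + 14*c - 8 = (c - 1)*(c^3 - 3*c^2 - 6*c + 8) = (c - 1)*(c + 2)*(c^2 - 5*c + 4) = (c - 4)*(c - 1)*(c + 2)*(c - 1)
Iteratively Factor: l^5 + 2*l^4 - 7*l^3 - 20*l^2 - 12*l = (l + 1)*(l^4 + l^3 - 8*l^2 - 12*l) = (l + 1)*(l + 2)*(l^3 - l^2 - 6*l) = l*(l + 1)*(l + 2)*(l^2 - l - 6) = l*(l - 3)*(l + 1)*(l + 2)*(l + 2)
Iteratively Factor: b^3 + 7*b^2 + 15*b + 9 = (b + 3)*(b^2 + 4*b + 3) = (b + 3)^2*(b + 1)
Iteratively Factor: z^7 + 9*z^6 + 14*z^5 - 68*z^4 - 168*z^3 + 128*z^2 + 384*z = (z + 2)*(z^6 + 7*z^5 - 68*z^3 - 32*z^2 + 192*z) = (z - 2)*(z + 2)*(z^5 + 9*z^4 + 18*z^3 - 32*z^2 - 96*z) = (z - 2)^2*(z + 2)*(z^4 + 11*z^3 + 40*z^2 + 48*z) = z*(z - 2)^2*(z + 2)*(z^3 + 11*z^2 + 40*z + 48) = z*(z - 2)^2*(z + 2)*(z + 4)*(z^2 + 7*z + 12) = z*(z - 2)^2*(z + 2)*(z + 3)*(z + 4)*(z + 4)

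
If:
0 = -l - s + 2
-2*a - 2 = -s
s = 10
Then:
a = 4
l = -8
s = 10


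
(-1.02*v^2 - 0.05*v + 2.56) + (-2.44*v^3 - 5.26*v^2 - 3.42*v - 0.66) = -2.44*v^3 - 6.28*v^2 - 3.47*v + 1.9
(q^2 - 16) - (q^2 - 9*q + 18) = 9*q - 34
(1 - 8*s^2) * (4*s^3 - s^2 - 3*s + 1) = -32*s^5 + 8*s^4 + 28*s^3 - 9*s^2 - 3*s + 1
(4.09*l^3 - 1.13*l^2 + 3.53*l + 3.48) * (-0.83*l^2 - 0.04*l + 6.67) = -3.3947*l^5 + 0.7743*l^4 + 24.3956*l^3 - 10.5667*l^2 + 23.4059*l + 23.2116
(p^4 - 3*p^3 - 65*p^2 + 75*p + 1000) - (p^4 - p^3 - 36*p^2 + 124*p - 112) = -2*p^3 - 29*p^2 - 49*p + 1112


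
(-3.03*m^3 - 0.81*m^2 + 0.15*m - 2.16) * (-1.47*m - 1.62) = 4.4541*m^4 + 6.0993*m^3 + 1.0917*m^2 + 2.9322*m + 3.4992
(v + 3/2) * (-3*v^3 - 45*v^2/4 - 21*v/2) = -3*v^4 - 63*v^3/4 - 219*v^2/8 - 63*v/4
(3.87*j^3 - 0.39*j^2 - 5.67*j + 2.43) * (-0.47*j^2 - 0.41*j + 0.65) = -1.8189*j^5 - 1.4034*j^4 + 5.3403*j^3 + 0.9291*j^2 - 4.6818*j + 1.5795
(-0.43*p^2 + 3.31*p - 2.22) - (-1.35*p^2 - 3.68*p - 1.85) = 0.92*p^2 + 6.99*p - 0.37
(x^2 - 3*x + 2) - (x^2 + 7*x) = 2 - 10*x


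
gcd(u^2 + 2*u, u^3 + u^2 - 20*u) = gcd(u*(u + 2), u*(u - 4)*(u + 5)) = u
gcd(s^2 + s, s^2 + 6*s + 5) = s + 1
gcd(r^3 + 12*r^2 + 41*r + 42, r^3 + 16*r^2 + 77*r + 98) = r^2 + 9*r + 14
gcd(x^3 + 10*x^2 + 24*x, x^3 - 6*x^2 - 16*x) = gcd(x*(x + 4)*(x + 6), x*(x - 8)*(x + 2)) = x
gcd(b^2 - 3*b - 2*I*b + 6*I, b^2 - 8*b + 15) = b - 3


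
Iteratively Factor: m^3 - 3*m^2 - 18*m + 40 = (m - 2)*(m^2 - m - 20) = (m - 5)*(m - 2)*(m + 4)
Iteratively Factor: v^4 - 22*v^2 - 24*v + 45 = (v - 5)*(v^3 + 5*v^2 + 3*v - 9) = (v - 5)*(v - 1)*(v^2 + 6*v + 9) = (v - 5)*(v - 1)*(v + 3)*(v + 3)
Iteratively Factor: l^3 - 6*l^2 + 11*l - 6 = (l - 1)*(l^2 - 5*l + 6) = (l - 2)*(l - 1)*(l - 3)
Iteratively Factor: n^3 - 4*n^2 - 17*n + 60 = (n + 4)*(n^2 - 8*n + 15) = (n - 3)*(n + 4)*(n - 5)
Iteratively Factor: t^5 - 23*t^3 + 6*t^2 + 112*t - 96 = (t - 1)*(t^4 + t^3 - 22*t^2 - 16*t + 96) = (t - 1)*(t + 4)*(t^3 - 3*t^2 - 10*t + 24) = (t - 2)*(t - 1)*(t + 4)*(t^2 - t - 12) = (t - 2)*(t - 1)*(t + 3)*(t + 4)*(t - 4)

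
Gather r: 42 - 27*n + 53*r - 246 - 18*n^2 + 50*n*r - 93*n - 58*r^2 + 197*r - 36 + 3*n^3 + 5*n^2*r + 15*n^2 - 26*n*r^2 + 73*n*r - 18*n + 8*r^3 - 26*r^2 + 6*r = 3*n^3 - 3*n^2 - 138*n + 8*r^3 + r^2*(-26*n - 84) + r*(5*n^2 + 123*n + 256) - 240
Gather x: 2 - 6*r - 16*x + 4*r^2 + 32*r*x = 4*r^2 - 6*r + x*(32*r - 16) + 2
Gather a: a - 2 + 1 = a - 1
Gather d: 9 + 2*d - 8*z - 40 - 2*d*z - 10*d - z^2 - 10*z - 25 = d*(-2*z - 8) - z^2 - 18*z - 56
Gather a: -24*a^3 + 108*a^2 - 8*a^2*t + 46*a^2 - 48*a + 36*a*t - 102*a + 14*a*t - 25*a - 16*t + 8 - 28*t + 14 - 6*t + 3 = -24*a^3 + a^2*(154 - 8*t) + a*(50*t - 175) - 50*t + 25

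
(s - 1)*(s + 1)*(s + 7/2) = s^3 + 7*s^2/2 - s - 7/2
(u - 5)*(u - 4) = u^2 - 9*u + 20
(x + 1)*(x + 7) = x^2 + 8*x + 7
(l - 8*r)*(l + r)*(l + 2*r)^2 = l^4 - 3*l^3*r - 32*l^2*r^2 - 60*l*r^3 - 32*r^4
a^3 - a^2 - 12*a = a*(a - 4)*(a + 3)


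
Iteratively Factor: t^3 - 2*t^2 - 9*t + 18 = (t - 3)*(t^2 + t - 6) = (t - 3)*(t - 2)*(t + 3)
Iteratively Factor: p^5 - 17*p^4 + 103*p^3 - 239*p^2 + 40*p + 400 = (p - 5)*(p^4 - 12*p^3 + 43*p^2 - 24*p - 80) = (p - 5)*(p - 4)*(p^3 - 8*p^2 + 11*p + 20) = (p - 5)^2*(p - 4)*(p^2 - 3*p - 4) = (p - 5)^2*(p - 4)*(p + 1)*(p - 4)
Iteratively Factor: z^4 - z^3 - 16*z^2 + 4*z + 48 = (z + 2)*(z^3 - 3*z^2 - 10*z + 24) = (z - 4)*(z + 2)*(z^2 + z - 6) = (z - 4)*(z - 2)*(z + 2)*(z + 3)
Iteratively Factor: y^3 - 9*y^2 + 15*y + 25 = (y - 5)*(y^2 - 4*y - 5) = (y - 5)^2*(y + 1)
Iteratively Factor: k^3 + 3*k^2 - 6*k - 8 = (k - 2)*(k^2 + 5*k + 4) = (k - 2)*(k + 1)*(k + 4)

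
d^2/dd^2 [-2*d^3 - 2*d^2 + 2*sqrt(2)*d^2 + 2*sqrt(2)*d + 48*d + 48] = -12*d - 4 + 4*sqrt(2)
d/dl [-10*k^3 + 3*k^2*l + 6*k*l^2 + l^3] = 3*k^2 + 12*k*l + 3*l^2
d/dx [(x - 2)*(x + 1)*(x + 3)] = 3*x^2 + 4*x - 5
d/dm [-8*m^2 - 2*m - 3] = -16*m - 2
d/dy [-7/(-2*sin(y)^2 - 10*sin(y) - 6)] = -7*(2*sin(y) + 5)*cos(y)/(2*(sin(y)^2 + 5*sin(y) + 3)^2)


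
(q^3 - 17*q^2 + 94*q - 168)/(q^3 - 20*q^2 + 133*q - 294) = (q - 4)/(q - 7)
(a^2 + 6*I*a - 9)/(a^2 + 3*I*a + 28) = (a^2 + 6*I*a - 9)/(a^2 + 3*I*a + 28)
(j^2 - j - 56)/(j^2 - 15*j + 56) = (j + 7)/(j - 7)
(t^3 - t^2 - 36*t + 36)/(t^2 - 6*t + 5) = (t^2 - 36)/(t - 5)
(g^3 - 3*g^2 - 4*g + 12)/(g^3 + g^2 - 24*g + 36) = (g + 2)/(g + 6)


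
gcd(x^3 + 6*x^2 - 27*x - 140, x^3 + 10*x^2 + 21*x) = x + 7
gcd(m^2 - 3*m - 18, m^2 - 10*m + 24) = m - 6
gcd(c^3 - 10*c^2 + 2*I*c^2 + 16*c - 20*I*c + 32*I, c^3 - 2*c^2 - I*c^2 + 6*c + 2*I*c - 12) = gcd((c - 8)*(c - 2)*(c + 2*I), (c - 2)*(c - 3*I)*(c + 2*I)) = c^2 + c*(-2 + 2*I) - 4*I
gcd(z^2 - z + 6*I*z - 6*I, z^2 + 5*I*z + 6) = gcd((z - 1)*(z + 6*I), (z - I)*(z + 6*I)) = z + 6*I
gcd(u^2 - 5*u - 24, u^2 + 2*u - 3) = u + 3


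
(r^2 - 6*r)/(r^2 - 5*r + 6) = r*(r - 6)/(r^2 - 5*r + 6)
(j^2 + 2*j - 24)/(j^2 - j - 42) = (j - 4)/(j - 7)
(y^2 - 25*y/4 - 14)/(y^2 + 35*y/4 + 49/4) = (y - 8)/(y + 7)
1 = 1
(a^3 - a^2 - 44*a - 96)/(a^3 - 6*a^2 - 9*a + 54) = (a^2 - 4*a - 32)/(a^2 - 9*a + 18)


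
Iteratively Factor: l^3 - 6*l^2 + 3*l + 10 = (l + 1)*(l^2 - 7*l + 10) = (l - 5)*(l + 1)*(l - 2)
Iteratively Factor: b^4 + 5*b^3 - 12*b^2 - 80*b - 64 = (b + 4)*(b^3 + b^2 - 16*b - 16) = (b - 4)*(b + 4)*(b^2 + 5*b + 4) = (b - 4)*(b + 1)*(b + 4)*(b + 4)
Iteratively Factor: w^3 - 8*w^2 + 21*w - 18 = (w - 3)*(w^2 - 5*w + 6) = (w - 3)*(w - 2)*(w - 3)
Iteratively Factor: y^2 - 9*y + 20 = (y - 5)*(y - 4)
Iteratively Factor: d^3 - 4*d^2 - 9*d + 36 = (d + 3)*(d^2 - 7*d + 12) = (d - 4)*(d + 3)*(d - 3)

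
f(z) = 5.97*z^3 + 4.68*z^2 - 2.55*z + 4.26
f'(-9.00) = 1363.92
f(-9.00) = -3945.84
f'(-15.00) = 3886.80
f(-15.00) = -19053.24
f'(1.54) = 54.34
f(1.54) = 33.24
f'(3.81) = 293.09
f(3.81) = 392.66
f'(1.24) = 36.59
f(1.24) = 19.68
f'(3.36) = 231.10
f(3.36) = 274.99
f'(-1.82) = 39.74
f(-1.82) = -11.59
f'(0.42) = 4.54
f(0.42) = 4.46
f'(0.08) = -1.69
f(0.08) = 4.09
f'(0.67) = 11.76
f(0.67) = 6.45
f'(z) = 17.91*z^2 + 9.36*z - 2.55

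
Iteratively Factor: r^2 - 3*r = (r)*(r - 3)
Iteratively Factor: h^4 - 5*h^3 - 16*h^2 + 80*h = (h - 5)*(h^3 - 16*h) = h*(h - 5)*(h^2 - 16) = h*(h - 5)*(h + 4)*(h - 4)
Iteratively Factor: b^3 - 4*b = (b + 2)*(b^2 - 2*b) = b*(b + 2)*(b - 2)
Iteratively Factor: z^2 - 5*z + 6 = (z - 3)*(z - 2)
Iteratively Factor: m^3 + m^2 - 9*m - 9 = (m - 3)*(m^2 + 4*m + 3) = (m - 3)*(m + 1)*(m + 3)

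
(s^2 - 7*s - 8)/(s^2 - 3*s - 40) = (s + 1)/(s + 5)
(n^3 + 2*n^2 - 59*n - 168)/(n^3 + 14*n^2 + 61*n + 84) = (n - 8)/(n + 4)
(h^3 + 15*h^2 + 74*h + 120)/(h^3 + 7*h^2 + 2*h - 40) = (h + 6)/(h - 2)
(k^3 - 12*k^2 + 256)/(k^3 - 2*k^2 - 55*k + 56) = (k^2 - 4*k - 32)/(k^2 + 6*k - 7)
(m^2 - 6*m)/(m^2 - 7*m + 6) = m/(m - 1)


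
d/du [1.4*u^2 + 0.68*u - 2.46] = 2.8*u + 0.68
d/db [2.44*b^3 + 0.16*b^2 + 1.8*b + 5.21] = 7.32*b^2 + 0.32*b + 1.8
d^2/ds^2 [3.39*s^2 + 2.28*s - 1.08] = 6.78000000000000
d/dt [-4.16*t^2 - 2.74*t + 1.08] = -8.32*t - 2.74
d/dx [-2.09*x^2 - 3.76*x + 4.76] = -4.18*x - 3.76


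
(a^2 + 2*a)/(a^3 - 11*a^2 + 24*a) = (a + 2)/(a^2 - 11*a + 24)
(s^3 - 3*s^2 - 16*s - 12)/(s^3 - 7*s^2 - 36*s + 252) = (s^2 + 3*s + 2)/(s^2 - s - 42)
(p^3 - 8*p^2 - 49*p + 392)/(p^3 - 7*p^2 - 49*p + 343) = (p - 8)/(p - 7)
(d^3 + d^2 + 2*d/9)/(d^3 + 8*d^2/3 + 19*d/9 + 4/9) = d*(3*d + 2)/(3*d^2 + 7*d + 4)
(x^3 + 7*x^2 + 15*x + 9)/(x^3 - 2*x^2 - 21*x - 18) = (x + 3)/(x - 6)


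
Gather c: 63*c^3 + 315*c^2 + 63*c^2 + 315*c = 63*c^3 + 378*c^2 + 315*c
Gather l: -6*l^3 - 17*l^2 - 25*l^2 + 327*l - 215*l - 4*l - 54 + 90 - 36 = -6*l^3 - 42*l^2 + 108*l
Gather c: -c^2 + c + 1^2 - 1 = -c^2 + c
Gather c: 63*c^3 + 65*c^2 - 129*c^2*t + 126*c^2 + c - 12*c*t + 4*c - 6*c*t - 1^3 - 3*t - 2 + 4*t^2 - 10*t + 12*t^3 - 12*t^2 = 63*c^3 + c^2*(191 - 129*t) + c*(5 - 18*t) + 12*t^3 - 8*t^2 - 13*t - 3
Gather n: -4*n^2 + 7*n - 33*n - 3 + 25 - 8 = -4*n^2 - 26*n + 14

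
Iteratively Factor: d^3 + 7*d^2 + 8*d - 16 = (d + 4)*(d^2 + 3*d - 4) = (d - 1)*(d + 4)*(d + 4)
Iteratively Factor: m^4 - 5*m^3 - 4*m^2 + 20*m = (m)*(m^3 - 5*m^2 - 4*m + 20) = m*(m - 2)*(m^2 - 3*m - 10) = m*(m - 5)*(m - 2)*(m + 2)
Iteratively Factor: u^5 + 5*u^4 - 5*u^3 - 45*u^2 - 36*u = (u + 4)*(u^4 + u^3 - 9*u^2 - 9*u) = (u + 3)*(u + 4)*(u^3 - 2*u^2 - 3*u) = u*(u + 3)*(u + 4)*(u^2 - 2*u - 3) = u*(u + 1)*(u + 3)*(u + 4)*(u - 3)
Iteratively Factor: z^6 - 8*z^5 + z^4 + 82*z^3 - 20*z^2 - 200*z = (z - 2)*(z^5 - 6*z^4 - 11*z^3 + 60*z^2 + 100*z) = z*(z - 2)*(z^4 - 6*z^3 - 11*z^2 + 60*z + 100) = z*(z - 2)*(z + 2)*(z^3 - 8*z^2 + 5*z + 50) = z*(z - 2)*(z + 2)^2*(z^2 - 10*z + 25) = z*(z - 5)*(z - 2)*(z + 2)^2*(z - 5)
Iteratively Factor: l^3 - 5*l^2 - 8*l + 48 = (l + 3)*(l^2 - 8*l + 16) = (l - 4)*(l + 3)*(l - 4)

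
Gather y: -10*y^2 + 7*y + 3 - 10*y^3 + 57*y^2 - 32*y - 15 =-10*y^3 + 47*y^2 - 25*y - 12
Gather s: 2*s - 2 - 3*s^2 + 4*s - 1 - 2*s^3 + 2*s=-2*s^3 - 3*s^2 + 8*s - 3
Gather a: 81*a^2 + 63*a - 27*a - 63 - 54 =81*a^2 + 36*a - 117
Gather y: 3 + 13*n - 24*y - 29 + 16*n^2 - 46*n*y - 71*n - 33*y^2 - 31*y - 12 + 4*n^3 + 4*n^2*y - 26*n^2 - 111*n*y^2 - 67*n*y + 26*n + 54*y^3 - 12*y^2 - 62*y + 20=4*n^3 - 10*n^2 - 32*n + 54*y^3 + y^2*(-111*n - 45) + y*(4*n^2 - 113*n - 117) - 18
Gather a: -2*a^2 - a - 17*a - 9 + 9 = -2*a^2 - 18*a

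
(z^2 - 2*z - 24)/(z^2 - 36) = (z + 4)/(z + 6)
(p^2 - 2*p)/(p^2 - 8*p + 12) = p/(p - 6)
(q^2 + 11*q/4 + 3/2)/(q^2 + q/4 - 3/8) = 2*(q + 2)/(2*q - 1)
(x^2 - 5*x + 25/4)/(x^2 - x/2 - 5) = (x - 5/2)/(x + 2)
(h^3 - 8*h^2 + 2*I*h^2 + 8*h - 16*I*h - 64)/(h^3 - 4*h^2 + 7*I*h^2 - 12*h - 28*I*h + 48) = (h^2 - 2*h*(4 + I) + 16*I)/(h^2 + h*(-4 + 3*I) - 12*I)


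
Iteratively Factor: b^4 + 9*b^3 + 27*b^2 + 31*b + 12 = (b + 1)*(b^3 + 8*b^2 + 19*b + 12) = (b + 1)^2*(b^2 + 7*b + 12) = (b + 1)^2*(b + 3)*(b + 4)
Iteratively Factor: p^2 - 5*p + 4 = (p - 1)*(p - 4)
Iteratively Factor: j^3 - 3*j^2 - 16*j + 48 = (j - 3)*(j^2 - 16) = (j - 4)*(j - 3)*(j + 4)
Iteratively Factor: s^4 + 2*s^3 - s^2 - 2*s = (s + 2)*(s^3 - s) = s*(s + 2)*(s^2 - 1) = s*(s + 1)*(s + 2)*(s - 1)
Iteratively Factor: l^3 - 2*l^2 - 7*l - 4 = (l - 4)*(l^2 + 2*l + 1) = (l - 4)*(l + 1)*(l + 1)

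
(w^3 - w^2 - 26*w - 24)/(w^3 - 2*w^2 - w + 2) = (w^2 - 2*w - 24)/(w^2 - 3*w + 2)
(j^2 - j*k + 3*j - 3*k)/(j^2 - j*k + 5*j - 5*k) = (j + 3)/(j + 5)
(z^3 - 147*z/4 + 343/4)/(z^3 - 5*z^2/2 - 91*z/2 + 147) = (z - 7/2)/(z - 6)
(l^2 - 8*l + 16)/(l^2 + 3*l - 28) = (l - 4)/(l + 7)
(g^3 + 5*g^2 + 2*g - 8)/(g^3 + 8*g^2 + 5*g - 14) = (g + 4)/(g + 7)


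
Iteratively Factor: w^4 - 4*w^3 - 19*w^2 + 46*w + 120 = (w - 5)*(w^3 + w^2 - 14*w - 24) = (w - 5)*(w - 4)*(w^2 + 5*w + 6) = (w - 5)*(w - 4)*(w + 2)*(w + 3)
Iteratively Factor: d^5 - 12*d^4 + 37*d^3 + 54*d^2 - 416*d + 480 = (d + 3)*(d^4 - 15*d^3 + 82*d^2 - 192*d + 160) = (d - 4)*(d + 3)*(d^3 - 11*d^2 + 38*d - 40) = (d - 4)*(d - 2)*(d + 3)*(d^2 - 9*d + 20) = (d - 4)^2*(d - 2)*(d + 3)*(d - 5)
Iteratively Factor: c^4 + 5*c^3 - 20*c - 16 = (c + 2)*(c^3 + 3*c^2 - 6*c - 8) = (c + 2)*(c + 4)*(c^2 - c - 2) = (c + 1)*(c + 2)*(c + 4)*(c - 2)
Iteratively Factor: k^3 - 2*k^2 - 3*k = (k + 1)*(k^2 - 3*k) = k*(k + 1)*(k - 3)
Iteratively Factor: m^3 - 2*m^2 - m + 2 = (m - 1)*(m^2 - m - 2) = (m - 1)*(m + 1)*(m - 2)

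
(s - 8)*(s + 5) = s^2 - 3*s - 40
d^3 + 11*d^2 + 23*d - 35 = (d - 1)*(d + 5)*(d + 7)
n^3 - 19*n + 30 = (n - 3)*(n - 2)*(n + 5)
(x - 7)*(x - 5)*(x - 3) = x^3 - 15*x^2 + 71*x - 105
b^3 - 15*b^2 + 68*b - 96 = (b - 8)*(b - 4)*(b - 3)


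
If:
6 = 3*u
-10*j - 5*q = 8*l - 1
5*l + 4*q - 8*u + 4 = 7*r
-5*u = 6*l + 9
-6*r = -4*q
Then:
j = 2821/120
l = -19/6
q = -167/4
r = -167/6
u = 2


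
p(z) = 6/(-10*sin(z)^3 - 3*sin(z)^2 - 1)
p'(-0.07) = -1.60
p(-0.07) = -5.93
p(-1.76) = 1.08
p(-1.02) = 1.99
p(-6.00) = -4.13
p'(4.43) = -1.41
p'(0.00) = 0.00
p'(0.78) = 2.29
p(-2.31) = 4.29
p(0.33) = -3.62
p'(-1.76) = -0.84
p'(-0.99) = 6.96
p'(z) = 6*(30*sin(z)^2*cos(z) + 6*sin(z)*cos(z))/(-10*sin(z)^3 - 3*sin(z)^2 - 1)^2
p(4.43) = 1.18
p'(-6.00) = 10.98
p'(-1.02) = 5.78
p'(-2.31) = -24.73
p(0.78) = -1.01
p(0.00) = -6.00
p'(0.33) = 10.55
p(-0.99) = 2.18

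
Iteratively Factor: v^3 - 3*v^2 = (v)*(v^2 - 3*v) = v*(v - 3)*(v)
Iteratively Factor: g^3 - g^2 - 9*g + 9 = (g - 1)*(g^2 - 9) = (g - 3)*(g - 1)*(g + 3)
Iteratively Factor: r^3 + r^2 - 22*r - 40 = (r + 4)*(r^2 - 3*r - 10) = (r + 2)*(r + 4)*(r - 5)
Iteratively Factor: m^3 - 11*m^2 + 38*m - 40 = (m - 5)*(m^2 - 6*m + 8) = (m - 5)*(m - 2)*(m - 4)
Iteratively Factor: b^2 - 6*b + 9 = (b - 3)*(b - 3)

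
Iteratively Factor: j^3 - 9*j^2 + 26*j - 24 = (j - 3)*(j^2 - 6*j + 8) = (j - 3)*(j - 2)*(j - 4)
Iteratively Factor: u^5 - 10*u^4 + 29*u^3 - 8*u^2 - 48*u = (u - 4)*(u^4 - 6*u^3 + 5*u^2 + 12*u) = (u - 4)*(u - 3)*(u^3 - 3*u^2 - 4*u) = (u - 4)^2*(u - 3)*(u^2 + u) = (u - 4)^2*(u - 3)*(u + 1)*(u)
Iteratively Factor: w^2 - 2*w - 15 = (w + 3)*(w - 5)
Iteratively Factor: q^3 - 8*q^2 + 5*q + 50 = (q + 2)*(q^2 - 10*q + 25) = (q - 5)*(q + 2)*(q - 5)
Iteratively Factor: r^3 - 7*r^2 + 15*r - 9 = (r - 3)*(r^2 - 4*r + 3) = (r - 3)^2*(r - 1)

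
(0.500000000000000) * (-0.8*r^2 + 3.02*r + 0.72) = -0.4*r^2 + 1.51*r + 0.36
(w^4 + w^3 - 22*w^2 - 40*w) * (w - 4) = w^5 - 3*w^4 - 26*w^3 + 48*w^2 + 160*w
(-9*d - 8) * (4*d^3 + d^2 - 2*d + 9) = -36*d^4 - 41*d^3 + 10*d^2 - 65*d - 72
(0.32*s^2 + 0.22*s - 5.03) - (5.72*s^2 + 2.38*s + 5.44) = -5.4*s^2 - 2.16*s - 10.47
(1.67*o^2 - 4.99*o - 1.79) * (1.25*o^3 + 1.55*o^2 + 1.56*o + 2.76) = 2.0875*o^5 - 3.649*o^4 - 7.3668*o^3 - 5.9497*o^2 - 16.5648*o - 4.9404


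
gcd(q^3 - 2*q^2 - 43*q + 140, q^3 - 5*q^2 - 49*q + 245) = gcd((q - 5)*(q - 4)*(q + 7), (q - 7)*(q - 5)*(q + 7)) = q^2 + 2*q - 35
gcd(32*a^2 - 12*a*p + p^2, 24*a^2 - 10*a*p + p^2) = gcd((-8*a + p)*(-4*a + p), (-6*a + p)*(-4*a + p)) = -4*a + p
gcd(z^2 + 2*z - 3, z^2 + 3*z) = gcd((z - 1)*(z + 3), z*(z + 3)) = z + 3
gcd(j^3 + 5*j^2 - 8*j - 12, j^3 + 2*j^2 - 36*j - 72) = j + 6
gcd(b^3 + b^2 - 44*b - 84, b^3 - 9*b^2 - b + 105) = b - 7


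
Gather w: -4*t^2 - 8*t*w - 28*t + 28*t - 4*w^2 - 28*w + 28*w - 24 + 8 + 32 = -4*t^2 - 8*t*w - 4*w^2 + 16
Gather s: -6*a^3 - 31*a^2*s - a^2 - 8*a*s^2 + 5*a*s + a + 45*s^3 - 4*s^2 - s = -6*a^3 - a^2 + a + 45*s^3 + s^2*(-8*a - 4) + s*(-31*a^2 + 5*a - 1)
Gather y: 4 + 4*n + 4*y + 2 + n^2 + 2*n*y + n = n^2 + 5*n + y*(2*n + 4) + 6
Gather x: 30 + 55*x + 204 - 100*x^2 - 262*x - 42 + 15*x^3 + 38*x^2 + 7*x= 15*x^3 - 62*x^2 - 200*x + 192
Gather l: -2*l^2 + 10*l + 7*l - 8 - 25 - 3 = -2*l^2 + 17*l - 36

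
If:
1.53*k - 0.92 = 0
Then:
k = 0.60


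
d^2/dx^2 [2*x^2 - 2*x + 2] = 4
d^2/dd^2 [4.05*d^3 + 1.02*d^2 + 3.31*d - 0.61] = 24.3*d + 2.04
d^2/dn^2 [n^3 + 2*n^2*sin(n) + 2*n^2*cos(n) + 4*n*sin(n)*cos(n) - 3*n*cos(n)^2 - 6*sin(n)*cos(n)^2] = -2*sqrt(2)*n^2*sin(n + pi/4) - 8*n*sin(2*n) + 6*n*cos(2*n) + 8*sqrt(2)*n*cos(n + pi/4) + 6*n + 11*sin(n)/2 + 6*sin(2*n) + 27*sin(3*n)/2 + 4*cos(n) + 8*cos(2*n)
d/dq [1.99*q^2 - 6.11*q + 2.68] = 3.98*q - 6.11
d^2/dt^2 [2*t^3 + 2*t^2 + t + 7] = 12*t + 4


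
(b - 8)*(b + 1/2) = b^2 - 15*b/2 - 4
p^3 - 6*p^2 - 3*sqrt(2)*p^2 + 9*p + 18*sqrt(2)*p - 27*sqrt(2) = (p - 3)^2*(p - 3*sqrt(2))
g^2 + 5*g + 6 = (g + 2)*(g + 3)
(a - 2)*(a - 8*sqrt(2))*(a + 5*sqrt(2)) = a^3 - 3*sqrt(2)*a^2 - 2*a^2 - 80*a + 6*sqrt(2)*a + 160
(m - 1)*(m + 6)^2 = m^3 + 11*m^2 + 24*m - 36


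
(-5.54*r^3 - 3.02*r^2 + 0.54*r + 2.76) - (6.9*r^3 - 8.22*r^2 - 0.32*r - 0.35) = -12.44*r^3 + 5.2*r^2 + 0.86*r + 3.11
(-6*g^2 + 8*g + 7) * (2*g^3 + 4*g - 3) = -12*g^5 + 16*g^4 - 10*g^3 + 50*g^2 + 4*g - 21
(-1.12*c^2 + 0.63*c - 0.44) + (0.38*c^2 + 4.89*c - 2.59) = -0.74*c^2 + 5.52*c - 3.03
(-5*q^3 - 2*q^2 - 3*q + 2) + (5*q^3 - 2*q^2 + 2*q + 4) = -4*q^2 - q + 6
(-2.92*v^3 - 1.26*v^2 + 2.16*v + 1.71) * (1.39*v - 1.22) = -4.0588*v^4 + 1.811*v^3 + 4.5396*v^2 - 0.258300000000001*v - 2.0862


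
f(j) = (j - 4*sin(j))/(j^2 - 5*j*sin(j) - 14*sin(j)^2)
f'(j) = (1 - 4*cos(j))/(j^2 - 5*j*sin(j) - 14*sin(j)^2) + (j - 4*sin(j))*(5*j*cos(j) - 2*j + 28*sin(j)*cos(j) + 5*sin(j))/(j^2 - 5*j*sin(j) - 14*sin(j)^2)^2 = (j^2*cos(j) - j^2 + 8*j*sin(j) + 14*j*sin(2*j) - 14*cos(j) + 17*cos(2*j) + 14*cos(3*j) - 17)/((j - 7*sin(j))^2*(j + 2*sin(j))^2)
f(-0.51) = -0.33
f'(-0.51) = -0.63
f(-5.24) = -0.22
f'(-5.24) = -0.10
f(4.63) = 0.28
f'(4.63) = -0.08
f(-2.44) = -0.02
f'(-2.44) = -0.46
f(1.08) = 0.17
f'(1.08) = -0.13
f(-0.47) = -0.36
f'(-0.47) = -0.74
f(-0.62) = -0.28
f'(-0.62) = -0.42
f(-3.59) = -0.30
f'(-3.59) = 0.02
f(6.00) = 0.16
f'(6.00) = -0.04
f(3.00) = 0.37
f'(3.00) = -0.59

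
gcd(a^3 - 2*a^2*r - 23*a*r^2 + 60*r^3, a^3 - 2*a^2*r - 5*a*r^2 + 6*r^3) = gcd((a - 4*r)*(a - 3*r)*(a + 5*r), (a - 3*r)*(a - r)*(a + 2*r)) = -a + 3*r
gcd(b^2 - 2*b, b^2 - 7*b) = b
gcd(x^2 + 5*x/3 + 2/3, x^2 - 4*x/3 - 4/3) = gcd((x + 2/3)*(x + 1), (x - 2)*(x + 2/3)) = x + 2/3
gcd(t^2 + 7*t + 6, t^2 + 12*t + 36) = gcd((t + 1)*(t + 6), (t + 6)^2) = t + 6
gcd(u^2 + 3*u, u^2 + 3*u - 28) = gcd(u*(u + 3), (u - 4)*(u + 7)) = 1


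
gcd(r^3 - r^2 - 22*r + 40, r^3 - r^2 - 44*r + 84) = r - 2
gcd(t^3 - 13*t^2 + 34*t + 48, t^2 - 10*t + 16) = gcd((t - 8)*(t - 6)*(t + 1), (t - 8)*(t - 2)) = t - 8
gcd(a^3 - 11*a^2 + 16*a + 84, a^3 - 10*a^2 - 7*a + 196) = a - 7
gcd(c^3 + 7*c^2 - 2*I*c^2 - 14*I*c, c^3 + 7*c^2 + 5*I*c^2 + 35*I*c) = c^2 + 7*c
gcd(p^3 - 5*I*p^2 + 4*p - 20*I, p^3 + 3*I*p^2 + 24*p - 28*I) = p - 2*I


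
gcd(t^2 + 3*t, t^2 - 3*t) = t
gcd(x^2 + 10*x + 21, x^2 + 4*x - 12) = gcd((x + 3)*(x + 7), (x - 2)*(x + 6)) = 1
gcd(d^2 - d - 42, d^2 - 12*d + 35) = d - 7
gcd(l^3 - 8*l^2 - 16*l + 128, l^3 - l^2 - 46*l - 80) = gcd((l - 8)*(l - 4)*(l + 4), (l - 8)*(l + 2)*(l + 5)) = l - 8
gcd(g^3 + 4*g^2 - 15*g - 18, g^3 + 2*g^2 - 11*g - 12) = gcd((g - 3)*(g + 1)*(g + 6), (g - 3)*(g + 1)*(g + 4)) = g^2 - 2*g - 3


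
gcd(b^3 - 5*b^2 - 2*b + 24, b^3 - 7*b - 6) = b^2 - b - 6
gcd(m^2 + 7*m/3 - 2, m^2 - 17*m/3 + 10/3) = m - 2/3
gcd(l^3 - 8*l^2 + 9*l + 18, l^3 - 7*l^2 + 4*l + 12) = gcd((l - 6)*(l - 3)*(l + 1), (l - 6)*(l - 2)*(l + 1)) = l^2 - 5*l - 6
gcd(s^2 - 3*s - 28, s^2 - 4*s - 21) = s - 7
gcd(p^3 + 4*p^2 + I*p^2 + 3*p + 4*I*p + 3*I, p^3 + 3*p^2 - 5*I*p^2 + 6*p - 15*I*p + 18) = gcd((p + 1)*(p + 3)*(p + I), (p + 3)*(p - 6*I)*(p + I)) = p^2 + p*(3 + I) + 3*I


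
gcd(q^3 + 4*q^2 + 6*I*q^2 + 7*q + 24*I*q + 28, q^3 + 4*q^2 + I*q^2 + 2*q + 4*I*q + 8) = q^2 + q*(4 - I) - 4*I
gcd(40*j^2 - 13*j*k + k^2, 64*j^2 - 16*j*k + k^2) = 8*j - k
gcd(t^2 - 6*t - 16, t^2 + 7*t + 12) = 1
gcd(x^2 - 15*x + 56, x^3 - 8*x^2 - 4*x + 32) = x - 8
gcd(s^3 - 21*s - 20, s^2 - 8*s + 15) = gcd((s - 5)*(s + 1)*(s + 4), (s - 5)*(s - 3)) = s - 5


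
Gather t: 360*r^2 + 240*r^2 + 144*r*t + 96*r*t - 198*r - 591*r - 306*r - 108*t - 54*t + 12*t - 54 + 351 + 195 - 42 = 600*r^2 - 1095*r + t*(240*r - 150) + 450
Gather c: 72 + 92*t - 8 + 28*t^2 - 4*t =28*t^2 + 88*t + 64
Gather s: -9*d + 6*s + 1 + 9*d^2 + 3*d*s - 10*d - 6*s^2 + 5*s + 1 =9*d^2 - 19*d - 6*s^2 + s*(3*d + 11) + 2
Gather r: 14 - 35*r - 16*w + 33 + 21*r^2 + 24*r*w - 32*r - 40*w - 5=21*r^2 + r*(24*w - 67) - 56*w + 42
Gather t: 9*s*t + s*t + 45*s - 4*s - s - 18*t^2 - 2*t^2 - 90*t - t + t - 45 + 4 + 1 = 40*s - 20*t^2 + t*(10*s - 90) - 40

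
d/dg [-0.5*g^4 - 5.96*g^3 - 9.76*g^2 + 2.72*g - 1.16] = -2.0*g^3 - 17.88*g^2 - 19.52*g + 2.72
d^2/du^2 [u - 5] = 0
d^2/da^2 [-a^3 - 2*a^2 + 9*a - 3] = -6*a - 4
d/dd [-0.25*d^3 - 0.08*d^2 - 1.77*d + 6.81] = -0.75*d^2 - 0.16*d - 1.77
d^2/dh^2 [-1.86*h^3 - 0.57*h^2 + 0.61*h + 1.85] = -11.16*h - 1.14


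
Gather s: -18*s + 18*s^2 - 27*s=18*s^2 - 45*s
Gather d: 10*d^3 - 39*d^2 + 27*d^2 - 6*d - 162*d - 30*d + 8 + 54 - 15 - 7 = 10*d^3 - 12*d^2 - 198*d + 40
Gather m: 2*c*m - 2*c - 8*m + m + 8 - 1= -2*c + m*(2*c - 7) + 7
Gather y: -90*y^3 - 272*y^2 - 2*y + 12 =-90*y^3 - 272*y^2 - 2*y + 12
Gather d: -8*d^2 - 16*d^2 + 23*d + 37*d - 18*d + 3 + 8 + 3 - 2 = -24*d^2 + 42*d + 12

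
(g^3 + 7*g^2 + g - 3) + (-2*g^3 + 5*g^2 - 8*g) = -g^3 + 12*g^2 - 7*g - 3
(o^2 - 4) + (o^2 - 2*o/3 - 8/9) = 2*o^2 - 2*o/3 - 44/9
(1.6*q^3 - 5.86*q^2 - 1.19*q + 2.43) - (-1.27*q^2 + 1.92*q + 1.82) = 1.6*q^3 - 4.59*q^2 - 3.11*q + 0.61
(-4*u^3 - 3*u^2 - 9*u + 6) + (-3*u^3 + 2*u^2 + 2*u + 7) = -7*u^3 - u^2 - 7*u + 13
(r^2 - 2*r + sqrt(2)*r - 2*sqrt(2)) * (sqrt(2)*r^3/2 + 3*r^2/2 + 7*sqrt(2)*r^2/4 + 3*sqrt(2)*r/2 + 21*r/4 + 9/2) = sqrt(2)*r^5/2 + 3*sqrt(2)*r^4/4 + 5*r^4/2 - sqrt(2)*r^3/2 + 15*r^3/4 - 10*r^2 - 3*sqrt(2)*r^2/4 - 15*r - 6*sqrt(2)*r - 9*sqrt(2)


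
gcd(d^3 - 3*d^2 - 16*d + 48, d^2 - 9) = d - 3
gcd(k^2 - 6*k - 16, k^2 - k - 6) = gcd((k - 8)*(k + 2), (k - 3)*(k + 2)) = k + 2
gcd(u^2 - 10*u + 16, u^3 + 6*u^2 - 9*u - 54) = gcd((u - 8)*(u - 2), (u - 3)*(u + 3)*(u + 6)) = 1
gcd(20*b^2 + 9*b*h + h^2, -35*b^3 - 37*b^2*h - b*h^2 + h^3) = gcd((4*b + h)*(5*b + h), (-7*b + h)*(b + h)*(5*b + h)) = 5*b + h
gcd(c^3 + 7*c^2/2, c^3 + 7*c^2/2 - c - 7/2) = c + 7/2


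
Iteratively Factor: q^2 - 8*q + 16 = (q - 4)*(q - 4)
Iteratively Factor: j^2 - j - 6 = (j + 2)*(j - 3)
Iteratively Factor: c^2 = (c)*(c)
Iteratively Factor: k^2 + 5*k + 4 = (k + 1)*(k + 4)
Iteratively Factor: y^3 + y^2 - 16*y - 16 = (y - 4)*(y^2 + 5*y + 4) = (y - 4)*(y + 1)*(y + 4)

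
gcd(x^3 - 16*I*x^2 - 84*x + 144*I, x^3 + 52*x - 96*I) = x - 6*I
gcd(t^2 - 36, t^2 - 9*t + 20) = 1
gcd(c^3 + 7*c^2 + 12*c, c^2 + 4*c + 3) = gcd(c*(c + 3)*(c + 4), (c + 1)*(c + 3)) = c + 3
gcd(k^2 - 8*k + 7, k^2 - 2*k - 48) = 1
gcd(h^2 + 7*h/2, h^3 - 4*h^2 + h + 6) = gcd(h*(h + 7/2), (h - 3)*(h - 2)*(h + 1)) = 1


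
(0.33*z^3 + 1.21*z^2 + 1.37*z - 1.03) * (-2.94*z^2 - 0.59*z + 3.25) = -0.9702*z^5 - 3.7521*z^4 - 3.6692*z^3 + 6.1524*z^2 + 5.0602*z - 3.3475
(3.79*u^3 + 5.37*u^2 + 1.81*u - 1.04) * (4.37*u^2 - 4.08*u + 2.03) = 16.5623*u^5 + 8.0037*u^4 - 6.3062*u^3 - 1.0285*u^2 + 7.9175*u - 2.1112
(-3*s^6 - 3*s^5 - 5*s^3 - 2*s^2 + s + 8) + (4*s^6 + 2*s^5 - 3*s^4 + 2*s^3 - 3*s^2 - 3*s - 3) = s^6 - s^5 - 3*s^4 - 3*s^3 - 5*s^2 - 2*s + 5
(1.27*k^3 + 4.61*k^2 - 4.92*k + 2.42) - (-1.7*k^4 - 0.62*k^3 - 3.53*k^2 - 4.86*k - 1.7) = 1.7*k^4 + 1.89*k^3 + 8.14*k^2 - 0.0599999999999996*k + 4.12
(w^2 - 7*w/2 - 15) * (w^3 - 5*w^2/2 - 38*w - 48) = w^5 - 6*w^4 - 177*w^3/4 + 245*w^2/2 + 738*w + 720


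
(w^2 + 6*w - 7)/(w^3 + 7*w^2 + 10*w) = (w^2 + 6*w - 7)/(w*(w^2 + 7*w + 10))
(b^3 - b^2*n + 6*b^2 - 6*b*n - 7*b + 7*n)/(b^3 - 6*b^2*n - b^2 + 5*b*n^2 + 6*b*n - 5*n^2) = (b + 7)/(b - 5*n)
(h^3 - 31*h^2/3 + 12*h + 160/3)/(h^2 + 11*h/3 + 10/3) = (h^2 - 12*h + 32)/(h + 2)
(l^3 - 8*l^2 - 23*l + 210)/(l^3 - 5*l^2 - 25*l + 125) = (l^2 - 13*l + 42)/(l^2 - 10*l + 25)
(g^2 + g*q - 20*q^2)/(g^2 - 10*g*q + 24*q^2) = (-g - 5*q)/(-g + 6*q)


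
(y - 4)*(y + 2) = y^2 - 2*y - 8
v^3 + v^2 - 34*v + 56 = (v - 4)*(v - 2)*(v + 7)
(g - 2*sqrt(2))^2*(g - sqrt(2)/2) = g^3 - 9*sqrt(2)*g^2/2 + 12*g - 4*sqrt(2)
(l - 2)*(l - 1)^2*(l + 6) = l^4 + 2*l^3 - 19*l^2 + 28*l - 12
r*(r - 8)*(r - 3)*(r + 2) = r^4 - 9*r^3 + 2*r^2 + 48*r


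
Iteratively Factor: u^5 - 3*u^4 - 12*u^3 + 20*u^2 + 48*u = (u - 3)*(u^4 - 12*u^2 - 16*u) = (u - 4)*(u - 3)*(u^3 + 4*u^2 + 4*u) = (u - 4)*(u - 3)*(u + 2)*(u^2 + 2*u) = u*(u - 4)*(u - 3)*(u + 2)*(u + 2)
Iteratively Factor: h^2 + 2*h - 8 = (h + 4)*(h - 2)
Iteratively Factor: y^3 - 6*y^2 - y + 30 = (y - 5)*(y^2 - y - 6) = (y - 5)*(y + 2)*(y - 3)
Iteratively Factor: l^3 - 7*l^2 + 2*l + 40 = (l - 4)*(l^2 - 3*l - 10) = (l - 4)*(l + 2)*(l - 5)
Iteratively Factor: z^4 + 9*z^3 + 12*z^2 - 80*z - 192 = (z + 4)*(z^3 + 5*z^2 - 8*z - 48) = (z + 4)^2*(z^2 + z - 12) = (z - 3)*(z + 4)^2*(z + 4)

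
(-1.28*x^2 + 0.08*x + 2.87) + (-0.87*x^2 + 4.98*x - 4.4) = -2.15*x^2 + 5.06*x - 1.53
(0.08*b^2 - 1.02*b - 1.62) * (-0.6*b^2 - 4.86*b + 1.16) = -0.048*b^4 + 0.2232*b^3 + 6.022*b^2 + 6.69*b - 1.8792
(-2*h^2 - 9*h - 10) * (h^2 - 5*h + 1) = -2*h^4 + h^3 + 33*h^2 + 41*h - 10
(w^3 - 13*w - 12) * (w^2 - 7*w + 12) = w^5 - 7*w^4 - w^3 + 79*w^2 - 72*w - 144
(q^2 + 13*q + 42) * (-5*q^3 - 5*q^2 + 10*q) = -5*q^5 - 70*q^4 - 265*q^3 - 80*q^2 + 420*q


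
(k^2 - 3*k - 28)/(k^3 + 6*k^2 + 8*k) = (k - 7)/(k*(k + 2))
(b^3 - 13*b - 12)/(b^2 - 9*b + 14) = (b^3 - 13*b - 12)/(b^2 - 9*b + 14)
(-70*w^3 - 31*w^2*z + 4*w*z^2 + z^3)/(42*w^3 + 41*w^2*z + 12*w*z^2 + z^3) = (-5*w + z)/(3*w + z)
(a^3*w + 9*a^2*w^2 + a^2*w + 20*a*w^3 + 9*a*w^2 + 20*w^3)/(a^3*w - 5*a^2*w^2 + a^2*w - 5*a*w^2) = (-a^2 - 9*a*w - 20*w^2)/(a*(-a + 5*w))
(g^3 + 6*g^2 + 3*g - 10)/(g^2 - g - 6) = (g^2 + 4*g - 5)/(g - 3)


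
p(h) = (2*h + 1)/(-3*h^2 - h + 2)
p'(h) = (2*h + 1)*(6*h + 1)/(-3*h^2 - h + 2)^2 + 2/(-3*h^2 - h + 2) = (-6*h^2 - 2*h + (2*h + 1)*(6*h + 1) + 4)/(3*h^2 + h - 2)^2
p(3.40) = -0.22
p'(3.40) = 0.07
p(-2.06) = 0.36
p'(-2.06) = 0.24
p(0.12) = 0.68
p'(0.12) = 1.72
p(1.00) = -1.50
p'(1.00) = 4.25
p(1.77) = -0.50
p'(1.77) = 0.41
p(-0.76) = -0.51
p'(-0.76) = 3.70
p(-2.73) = 0.25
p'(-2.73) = 0.11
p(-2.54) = 0.28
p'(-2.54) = 0.13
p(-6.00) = 0.11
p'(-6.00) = 0.02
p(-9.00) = 0.07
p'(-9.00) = 0.01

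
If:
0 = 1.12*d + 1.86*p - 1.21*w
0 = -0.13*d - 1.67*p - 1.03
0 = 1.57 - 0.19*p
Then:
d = -114.07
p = 8.26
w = -92.89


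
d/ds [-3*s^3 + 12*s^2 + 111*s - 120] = -9*s^2 + 24*s + 111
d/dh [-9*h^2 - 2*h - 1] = -18*h - 2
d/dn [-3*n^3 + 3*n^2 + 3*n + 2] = -9*n^2 + 6*n + 3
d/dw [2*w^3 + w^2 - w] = 6*w^2 + 2*w - 1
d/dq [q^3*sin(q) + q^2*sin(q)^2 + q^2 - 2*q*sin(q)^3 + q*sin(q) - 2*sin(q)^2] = q^3*cos(q) + 3*q^2*sin(q) + q^2*sin(2*q) - q*cos(q)/2 - q*cos(2*q) + 3*q*cos(3*q)/2 + 3*q - sin(q)/2 - 2*sin(2*q) + sin(3*q)/2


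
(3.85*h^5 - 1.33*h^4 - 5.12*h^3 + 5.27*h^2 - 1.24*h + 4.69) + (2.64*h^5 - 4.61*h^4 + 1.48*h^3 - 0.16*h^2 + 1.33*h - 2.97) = 6.49*h^5 - 5.94*h^4 - 3.64*h^3 + 5.11*h^2 + 0.0900000000000001*h + 1.72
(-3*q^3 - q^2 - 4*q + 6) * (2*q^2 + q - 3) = -6*q^5 - 5*q^4 + 11*q^2 + 18*q - 18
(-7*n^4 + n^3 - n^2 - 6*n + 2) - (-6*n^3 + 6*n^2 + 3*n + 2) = -7*n^4 + 7*n^3 - 7*n^2 - 9*n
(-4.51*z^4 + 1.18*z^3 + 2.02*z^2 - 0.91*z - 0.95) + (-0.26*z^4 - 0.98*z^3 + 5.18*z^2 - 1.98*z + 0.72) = -4.77*z^4 + 0.2*z^3 + 7.2*z^2 - 2.89*z - 0.23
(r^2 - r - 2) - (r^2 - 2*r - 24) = r + 22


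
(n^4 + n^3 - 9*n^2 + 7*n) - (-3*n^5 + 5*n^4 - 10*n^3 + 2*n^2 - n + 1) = 3*n^5 - 4*n^4 + 11*n^3 - 11*n^2 + 8*n - 1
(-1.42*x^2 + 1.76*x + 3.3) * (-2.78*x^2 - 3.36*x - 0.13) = 3.9476*x^4 - 0.1216*x^3 - 14.903*x^2 - 11.3168*x - 0.429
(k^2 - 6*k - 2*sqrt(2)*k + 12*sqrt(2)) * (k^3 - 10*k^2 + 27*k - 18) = k^5 - 16*k^4 - 2*sqrt(2)*k^4 + 32*sqrt(2)*k^3 + 87*k^3 - 174*sqrt(2)*k^2 - 180*k^2 + 108*k + 360*sqrt(2)*k - 216*sqrt(2)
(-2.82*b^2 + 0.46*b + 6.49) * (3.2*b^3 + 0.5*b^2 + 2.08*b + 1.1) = -9.024*b^5 + 0.0620000000000003*b^4 + 15.1324*b^3 + 1.0998*b^2 + 14.0052*b + 7.139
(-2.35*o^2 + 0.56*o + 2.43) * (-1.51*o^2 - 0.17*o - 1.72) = 3.5485*o^4 - 0.4461*o^3 + 0.277499999999999*o^2 - 1.3763*o - 4.1796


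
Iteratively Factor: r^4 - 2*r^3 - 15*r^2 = (r - 5)*(r^3 + 3*r^2) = r*(r - 5)*(r^2 + 3*r) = r*(r - 5)*(r + 3)*(r)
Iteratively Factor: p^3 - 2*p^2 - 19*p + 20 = (p - 5)*(p^2 + 3*p - 4) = (p - 5)*(p + 4)*(p - 1)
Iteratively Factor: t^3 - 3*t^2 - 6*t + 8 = (t - 1)*(t^2 - 2*t - 8) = (t - 1)*(t + 2)*(t - 4)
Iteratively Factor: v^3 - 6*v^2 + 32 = (v - 4)*(v^2 - 2*v - 8) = (v - 4)*(v + 2)*(v - 4)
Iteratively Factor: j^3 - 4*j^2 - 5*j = (j + 1)*(j^2 - 5*j) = (j - 5)*(j + 1)*(j)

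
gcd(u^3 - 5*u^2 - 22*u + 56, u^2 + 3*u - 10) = u - 2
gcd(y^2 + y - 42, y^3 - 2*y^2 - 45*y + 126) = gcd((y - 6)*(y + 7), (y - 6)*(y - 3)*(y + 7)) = y^2 + y - 42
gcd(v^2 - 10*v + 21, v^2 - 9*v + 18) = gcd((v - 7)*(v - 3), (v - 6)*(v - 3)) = v - 3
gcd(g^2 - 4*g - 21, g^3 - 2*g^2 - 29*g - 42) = g^2 - 4*g - 21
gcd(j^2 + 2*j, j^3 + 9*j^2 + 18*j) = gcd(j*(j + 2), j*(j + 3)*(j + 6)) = j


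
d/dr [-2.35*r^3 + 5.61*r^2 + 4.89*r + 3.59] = -7.05*r^2 + 11.22*r + 4.89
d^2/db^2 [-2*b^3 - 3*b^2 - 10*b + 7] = -12*b - 6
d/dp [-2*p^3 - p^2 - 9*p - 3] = -6*p^2 - 2*p - 9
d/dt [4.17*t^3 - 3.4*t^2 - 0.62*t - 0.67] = 12.51*t^2 - 6.8*t - 0.62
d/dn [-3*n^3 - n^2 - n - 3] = -9*n^2 - 2*n - 1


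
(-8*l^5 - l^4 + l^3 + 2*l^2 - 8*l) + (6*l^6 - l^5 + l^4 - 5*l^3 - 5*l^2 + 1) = 6*l^6 - 9*l^5 - 4*l^3 - 3*l^2 - 8*l + 1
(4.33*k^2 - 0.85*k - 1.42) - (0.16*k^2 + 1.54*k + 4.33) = 4.17*k^2 - 2.39*k - 5.75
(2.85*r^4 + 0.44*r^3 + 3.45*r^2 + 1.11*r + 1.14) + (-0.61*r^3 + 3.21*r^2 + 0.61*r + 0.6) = 2.85*r^4 - 0.17*r^3 + 6.66*r^2 + 1.72*r + 1.74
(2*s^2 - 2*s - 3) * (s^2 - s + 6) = 2*s^4 - 4*s^3 + 11*s^2 - 9*s - 18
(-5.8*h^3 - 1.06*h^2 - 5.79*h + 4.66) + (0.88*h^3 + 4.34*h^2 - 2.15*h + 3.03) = -4.92*h^3 + 3.28*h^2 - 7.94*h + 7.69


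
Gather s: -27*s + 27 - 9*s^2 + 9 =-9*s^2 - 27*s + 36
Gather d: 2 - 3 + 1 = 0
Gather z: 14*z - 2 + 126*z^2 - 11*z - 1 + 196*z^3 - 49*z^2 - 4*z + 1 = 196*z^3 + 77*z^2 - z - 2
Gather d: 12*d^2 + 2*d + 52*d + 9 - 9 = 12*d^2 + 54*d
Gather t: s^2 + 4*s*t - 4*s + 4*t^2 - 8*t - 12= s^2 - 4*s + 4*t^2 + t*(4*s - 8) - 12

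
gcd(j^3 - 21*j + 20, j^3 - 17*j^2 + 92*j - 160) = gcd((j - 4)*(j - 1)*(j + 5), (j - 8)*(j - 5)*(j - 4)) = j - 4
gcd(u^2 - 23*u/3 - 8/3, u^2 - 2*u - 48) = u - 8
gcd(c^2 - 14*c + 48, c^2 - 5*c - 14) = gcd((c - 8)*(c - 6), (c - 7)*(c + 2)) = 1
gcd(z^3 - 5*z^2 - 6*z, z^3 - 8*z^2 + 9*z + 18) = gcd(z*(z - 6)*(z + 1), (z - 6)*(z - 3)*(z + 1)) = z^2 - 5*z - 6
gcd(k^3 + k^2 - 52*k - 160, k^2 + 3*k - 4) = k + 4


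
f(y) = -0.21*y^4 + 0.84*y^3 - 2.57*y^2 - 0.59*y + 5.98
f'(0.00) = -0.59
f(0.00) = 5.98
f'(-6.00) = 302.41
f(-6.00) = -536.60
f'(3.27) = -19.82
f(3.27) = -18.07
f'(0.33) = -2.04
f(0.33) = 5.53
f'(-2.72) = 48.94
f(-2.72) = -39.83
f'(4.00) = -34.59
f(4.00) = -37.50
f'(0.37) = -2.19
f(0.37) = 5.45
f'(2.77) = -13.35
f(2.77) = -9.88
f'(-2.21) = 32.14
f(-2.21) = -19.34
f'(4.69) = -55.92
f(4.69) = -68.27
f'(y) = -0.84*y^3 + 2.52*y^2 - 5.14*y - 0.59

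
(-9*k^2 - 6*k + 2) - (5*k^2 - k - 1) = -14*k^2 - 5*k + 3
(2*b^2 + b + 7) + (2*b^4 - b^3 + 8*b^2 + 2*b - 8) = 2*b^4 - b^3 + 10*b^2 + 3*b - 1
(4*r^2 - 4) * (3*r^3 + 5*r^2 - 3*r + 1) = 12*r^5 + 20*r^4 - 24*r^3 - 16*r^2 + 12*r - 4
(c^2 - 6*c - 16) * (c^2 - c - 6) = c^4 - 7*c^3 - 16*c^2 + 52*c + 96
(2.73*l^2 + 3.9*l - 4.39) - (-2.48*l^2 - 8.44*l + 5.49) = 5.21*l^2 + 12.34*l - 9.88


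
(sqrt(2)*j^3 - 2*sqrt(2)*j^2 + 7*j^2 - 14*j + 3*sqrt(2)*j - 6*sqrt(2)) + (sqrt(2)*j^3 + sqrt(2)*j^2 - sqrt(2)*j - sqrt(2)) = 2*sqrt(2)*j^3 - sqrt(2)*j^2 + 7*j^2 - 14*j + 2*sqrt(2)*j - 7*sqrt(2)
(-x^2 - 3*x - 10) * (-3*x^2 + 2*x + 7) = 3*x^4 + 7*x^3 + 17*x^2 - 41*x - 70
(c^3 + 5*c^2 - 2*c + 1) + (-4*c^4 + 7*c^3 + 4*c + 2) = -4*c^4 + 8*c^3 + 5*c^2 + 2*c + 3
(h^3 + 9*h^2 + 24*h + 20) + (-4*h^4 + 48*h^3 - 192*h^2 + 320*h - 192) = -4*h^4 + 49*h^3 - 183*h^2 + 344*h - 172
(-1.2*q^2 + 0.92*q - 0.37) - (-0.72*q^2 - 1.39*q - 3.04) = -0.48*q^2 + 2.31*q + 2.67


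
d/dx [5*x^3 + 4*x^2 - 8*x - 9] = 15*x^2 + 8*x - 8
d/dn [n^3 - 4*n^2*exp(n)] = n*(-4*n*exp(n) + 3*n - 8*exp(n))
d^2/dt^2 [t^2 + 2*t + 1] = 2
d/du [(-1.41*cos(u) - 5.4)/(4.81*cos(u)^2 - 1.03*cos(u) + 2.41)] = (-6.7821*cos(u)^2 - 51.948*cos(u) + 8.9601)*sin(u)/(23.1361*cos(u)^4 - 9.9086*cos(u)^3 + 24.2451*cos(u)^2 - 4.9646*cos(u) + 5.8081)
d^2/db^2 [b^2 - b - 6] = 2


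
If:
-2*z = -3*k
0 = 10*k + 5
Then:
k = -1/2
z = -3/4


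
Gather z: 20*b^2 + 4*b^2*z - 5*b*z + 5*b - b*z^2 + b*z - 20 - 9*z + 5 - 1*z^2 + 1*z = 20*b^2 + 5*b + z^2*(-b - 1) + z*(4*b^2 - 4*b - 8) - 15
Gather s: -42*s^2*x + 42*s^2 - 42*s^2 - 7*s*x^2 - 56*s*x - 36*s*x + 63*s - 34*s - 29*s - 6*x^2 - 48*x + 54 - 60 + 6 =-42*s^2*x + s*(-7*x^2 - 92*x) - 6*x^2 - 48*x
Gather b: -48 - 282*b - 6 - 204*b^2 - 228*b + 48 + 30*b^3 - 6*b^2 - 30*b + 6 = 30*b^3 - 210*b^2 - 540*b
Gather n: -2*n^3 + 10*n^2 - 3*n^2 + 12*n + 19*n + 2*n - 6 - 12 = -2*n^3 + 7*n^2 + 33*n - 18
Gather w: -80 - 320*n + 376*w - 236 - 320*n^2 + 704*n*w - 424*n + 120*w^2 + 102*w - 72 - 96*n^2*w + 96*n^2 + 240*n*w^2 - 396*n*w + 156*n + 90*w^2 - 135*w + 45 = -224*n^2 - 588*n + w^2*(240*n + 210) + w*(-96*n^2 + 308*n + 343) - 343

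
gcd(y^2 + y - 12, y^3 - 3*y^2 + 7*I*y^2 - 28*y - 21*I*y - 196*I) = y + 4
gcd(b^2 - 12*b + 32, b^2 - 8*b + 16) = b - 4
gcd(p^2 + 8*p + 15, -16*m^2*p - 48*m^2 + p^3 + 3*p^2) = p + 3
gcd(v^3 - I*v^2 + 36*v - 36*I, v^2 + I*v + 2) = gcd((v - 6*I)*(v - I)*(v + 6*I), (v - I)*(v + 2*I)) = v - I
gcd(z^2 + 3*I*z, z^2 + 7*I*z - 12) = z + 3*I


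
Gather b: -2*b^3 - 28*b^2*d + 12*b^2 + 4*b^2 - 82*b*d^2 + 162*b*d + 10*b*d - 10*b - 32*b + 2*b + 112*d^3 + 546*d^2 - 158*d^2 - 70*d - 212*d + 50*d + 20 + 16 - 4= -2*b^3 + b^2*(16 - 28*d) + b*(-82*d^2 + 172*d - 40) + 112*d^3 + 388*d^2 - 232*d + 32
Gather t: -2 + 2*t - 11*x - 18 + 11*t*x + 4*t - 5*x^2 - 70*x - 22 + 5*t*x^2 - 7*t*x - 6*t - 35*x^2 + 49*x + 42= t*(5*x^2 + 4*x) - 40*x^2 - 32*x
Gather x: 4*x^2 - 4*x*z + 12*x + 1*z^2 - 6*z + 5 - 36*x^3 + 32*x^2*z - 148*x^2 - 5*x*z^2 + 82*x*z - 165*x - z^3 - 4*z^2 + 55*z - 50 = -36*x^3 + x^2*(32*z - 144) + x*(-5*z^2 + 78*z - 153) - z^3 - 3*z^2 + 49*z - 45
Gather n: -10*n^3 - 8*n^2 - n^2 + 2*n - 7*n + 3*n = -10*n^3 - 9*n^2 - 2*n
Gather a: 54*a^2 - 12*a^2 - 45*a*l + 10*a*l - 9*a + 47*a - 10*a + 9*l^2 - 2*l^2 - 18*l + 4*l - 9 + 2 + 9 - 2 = 42*a^2 + a*(28 - 35*l) + 7*l^2 - 14*l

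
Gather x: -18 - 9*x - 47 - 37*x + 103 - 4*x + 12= 50 - 50*x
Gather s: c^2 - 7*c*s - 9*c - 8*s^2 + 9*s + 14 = c^2 - 9*c - 8*s^2 + s*(9 - 7*c) + 14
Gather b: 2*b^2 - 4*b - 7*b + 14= 2*b^2 - 11*b + 14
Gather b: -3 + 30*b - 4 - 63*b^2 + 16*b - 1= -63*b^2 + 46*b - 8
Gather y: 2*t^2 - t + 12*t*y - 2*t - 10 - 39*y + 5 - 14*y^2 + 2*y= 2*t^2 - 3*t - 14*y^2 + y*(12*t - 37) - 5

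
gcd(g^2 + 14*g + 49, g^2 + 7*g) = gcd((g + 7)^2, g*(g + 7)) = g + 7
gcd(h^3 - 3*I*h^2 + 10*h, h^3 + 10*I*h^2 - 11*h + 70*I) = 1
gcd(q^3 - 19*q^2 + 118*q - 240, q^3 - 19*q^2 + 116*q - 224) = q - 8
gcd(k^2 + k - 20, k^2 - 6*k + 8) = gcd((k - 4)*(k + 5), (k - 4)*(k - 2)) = k - 4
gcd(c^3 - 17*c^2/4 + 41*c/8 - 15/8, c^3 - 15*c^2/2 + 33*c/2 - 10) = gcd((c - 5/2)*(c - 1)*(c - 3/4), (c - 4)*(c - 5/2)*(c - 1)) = c^2 - 7*c/2 + 5/2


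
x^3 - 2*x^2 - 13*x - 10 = (x - 5)*(x + 1)*(x + 2)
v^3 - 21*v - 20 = (v - 5)*(v + 1)*(v + 4)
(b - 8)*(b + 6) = b^2 - 2*b - 48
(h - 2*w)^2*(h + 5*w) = h^3 + h^2*w - 16*h*w^2 + 20*w^3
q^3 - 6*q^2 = q^2*(q - 6)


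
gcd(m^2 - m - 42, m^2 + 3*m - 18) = m + 6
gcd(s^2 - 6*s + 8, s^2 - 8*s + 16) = s - 4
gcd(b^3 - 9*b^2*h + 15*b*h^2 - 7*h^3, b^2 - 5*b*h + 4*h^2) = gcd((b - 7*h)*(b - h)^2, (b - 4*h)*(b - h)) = b - h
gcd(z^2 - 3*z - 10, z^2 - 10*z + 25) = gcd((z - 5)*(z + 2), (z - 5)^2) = z - 5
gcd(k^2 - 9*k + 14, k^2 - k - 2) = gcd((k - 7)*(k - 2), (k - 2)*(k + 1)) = k - 2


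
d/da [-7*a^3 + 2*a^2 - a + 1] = -21*a^2 + 4*a - 1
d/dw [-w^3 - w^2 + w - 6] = -3*w^2 - 2*w + 1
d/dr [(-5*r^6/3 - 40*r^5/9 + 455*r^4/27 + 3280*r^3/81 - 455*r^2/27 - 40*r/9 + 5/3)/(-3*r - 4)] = 5*(135*r^6 + 504*r^5 - 339*r^4 - 2768*r^3 - 2351*r^2 + 728*r + 123)/(27*(9*r^2 + 24*r + 16))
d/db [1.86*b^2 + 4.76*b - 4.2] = 3.72*b + 4.76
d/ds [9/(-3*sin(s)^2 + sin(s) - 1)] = 9*(6*sin(s) - 1)*cos(s)/(3*sin(s)^2 - sin(s) + 1)^2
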